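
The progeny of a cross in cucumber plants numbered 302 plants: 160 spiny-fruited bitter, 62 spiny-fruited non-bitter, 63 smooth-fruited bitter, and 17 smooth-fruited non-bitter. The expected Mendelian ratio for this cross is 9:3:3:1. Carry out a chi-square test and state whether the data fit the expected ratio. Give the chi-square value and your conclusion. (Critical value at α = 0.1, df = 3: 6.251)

Under the 9:3:3:1 hypothesis (Σ ratio = 16, N = 302):
  spiny-fruited bitter: 302 × 9/16 = 169.875
  spiny-fruited non-bitter: 302 × 3/16 = 56.625
  smooth-fruited bitter: 302 × 3/16 = 56.625
  smooth-fruited non-bitter: 302 × 1/16 = 18.875
χ² = Σ (O − E)² / E
  spiny-fruited bitter: (160 − 169.875)² / 169.875 = 0.5740
  spiny-fruited non-bitter: (62 − 56.625)² / 56.625 = 0.5102
  smooth-fruited bitter: (63 − 56.625)² / 56.625 = 0.7177
  smooth-fruited non-bitter: (17 − 18.875)² / 18.875 = 0.1863
χ² = 0.5740 + 0.5102 + 0.7177 + 0.1863 = 1.9882 ≈ 1.988
Degrees of freedom = 4 − 1 = 3; critical value at α = 0.1 is 6.251.
Since 1.988 < 6.251, we fail to reject the null hypothesis — the data are consistent with the 9:3:3:1 ratio.

1.988; consistent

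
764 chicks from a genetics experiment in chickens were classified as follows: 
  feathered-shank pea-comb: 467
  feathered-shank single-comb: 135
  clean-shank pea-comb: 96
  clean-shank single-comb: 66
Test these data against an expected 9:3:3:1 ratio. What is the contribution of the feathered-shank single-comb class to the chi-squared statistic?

0.475

The 9:3:3:1 ratio has 16 parts, so with N = 764 the expected counts are:
  feathered-shank pea-comb: 764 × 9/16 = 429.75
  feathered-shank single-comb: 764 × 3/16 = 143.25
  clean-shank pea-comb: 764 × 3/16 = 143.25
  clean-shank single-comb: 764 × 1/16 = 47.75
Contribution of feathered-shank single-comb: (135 − 143.25)² / 143.25 = 0.4751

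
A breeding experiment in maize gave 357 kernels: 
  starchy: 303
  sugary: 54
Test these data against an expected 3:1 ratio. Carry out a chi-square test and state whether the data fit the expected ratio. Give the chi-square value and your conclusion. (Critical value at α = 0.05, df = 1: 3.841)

18.563; not consistent

Total ratio parts = 4. Expected numbers out of 357:
  starchy: 357 × 3/4 = 267.75
  sugary: 357 × 1/4 = 89.25
χ² = Σ (O − E)² / E
  starchy: (303 − 267.75)² / 267.75 = 4.6408
  sugary: (54 − 89.25)² / 89.25 = 13.9223
χ² = 4.6408 + 13.9223 = 18.5631 ≈ 18.563
Degrees of freedom = 2 − 1 = 1; critical value at α = 0.05 is 3.841.
Since 18.563 > 3.841, we reject the null hypothesis — the data do not fit the 3:1 ratio.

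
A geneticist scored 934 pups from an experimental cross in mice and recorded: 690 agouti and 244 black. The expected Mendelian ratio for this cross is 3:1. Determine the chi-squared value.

Total ratio parts = 4. Expected numbers out of 934:
  agouti: 934 × 3/4 = 700.5
  black: 934 × 1/4 = 233.5
χ² = Σ (O − E)² / E
  agouti: (690 − 700.5)² / 700.5 = 0.1574
  black: (244 − 233.5)² / 233.5 = 0.4722
χ² = 0.1574 + 0.4722 = 0.6296 ≈ 0.630

0.630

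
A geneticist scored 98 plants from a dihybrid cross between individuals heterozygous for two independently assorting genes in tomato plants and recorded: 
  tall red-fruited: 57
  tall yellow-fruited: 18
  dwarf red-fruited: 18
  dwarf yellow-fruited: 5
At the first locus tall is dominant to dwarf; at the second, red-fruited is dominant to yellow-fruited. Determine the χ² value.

0.286

A dihybrid F₂ with independent assortment and complete dominance at both loci gives a 9:3:3:1 phenotypic ratio.
The 9:3:3:1 ratio has 16 parts, so with N = 98 the expected counts are:
  tall red-fruited: 98 × 9/16 = 55.125
  tall yellow-fruited: 98 × 3/16 = 18.375
  dwarf red-fruited: 98 × 3/16 = 18.375
  dwarf yellow-fruited: 98 × 1/16 = 6.125
χ² = Σ (O − E)² / E
  tall red-fruited: (57 − 55.125)² / 55.125 = 0.0638
  tall yellow-fruited: (18 − 18.375)² / 18.375 = 0.0077
  dwarf red-fruited: (18 − 18.375)² / 18.375 = 0.0077
  dwarf yellow-fruited: (5 − 6.125)² / 6.125 = 0.2066
χ² = 0.0638 + 0.0077 + 0.0077 + 0.2066 = 0.2858 ≈ 0.286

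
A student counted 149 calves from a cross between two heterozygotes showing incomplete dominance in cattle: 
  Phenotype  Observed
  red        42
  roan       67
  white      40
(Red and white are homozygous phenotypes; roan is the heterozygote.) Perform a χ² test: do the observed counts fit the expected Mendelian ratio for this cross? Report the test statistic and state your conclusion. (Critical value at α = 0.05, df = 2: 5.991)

With incomplete dominance, a heterozygote × heterozygote cross gives a 1:2:1 phenotypic ratio.
The 1:2:1 ratio has 4 parts, so with N = 149 the expected counts are:
  red: 149 × 1/4 = 37.25
  roan: 149 × 2/4 = 74.5
  white: 149 × 1/4 = 37.25
χ² = Σ (O − E)² / E
  red: (42 − 37.25)² / 37.25 = 0.6057
  roan: (67 − 74.5)² / 74.5 = 0.7550
  white: (40 − 37.25)² / 37.25 = 0.2030
χ² = 0.6057 + 0.7550 + 0.2030 = 1.5637 ≈ 1.564
Degrees of freedom = 3 − 1 = 2; critical value at α = 0.05 is 5.991.
Since 1.564 < 5.991, we fail to reject the null hypothesis — the data are consistent with the 1:2:1 ratio.

1.564; consistent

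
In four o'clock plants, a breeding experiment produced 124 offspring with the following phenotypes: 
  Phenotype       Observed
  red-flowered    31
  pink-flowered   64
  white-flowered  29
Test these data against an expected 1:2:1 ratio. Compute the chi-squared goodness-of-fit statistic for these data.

0.194

The 1:2:1 ratio has 4 parts, so with N = 124 the expected counts are:
  red-flowered: 124 × 1/4 = 31
  pink-flowered: 124 × 2/4 = 62
  white-flowered: 124 × 1/4 = 31
χ² = Σ (O − E)² / E
  red-flowered: (31 − 31)² / 31 = 0.0000
  pink-flowered: (64 − 62)² / 62 = 0.0645
  white-flowered: (29 − 31)² / 31 = 0.1290
χ² = 0.0000 + 0.0645 + 0.1290 = 0.1935 ≈ 0.194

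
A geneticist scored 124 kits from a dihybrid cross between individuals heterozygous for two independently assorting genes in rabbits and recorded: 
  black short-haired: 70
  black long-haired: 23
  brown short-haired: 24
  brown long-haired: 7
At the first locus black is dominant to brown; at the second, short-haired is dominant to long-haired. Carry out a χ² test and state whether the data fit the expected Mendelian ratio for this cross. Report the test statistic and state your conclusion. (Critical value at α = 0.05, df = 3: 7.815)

A dihybrid F₂ with independent assortment and complete dominance at both loci gives a 9:3:3:1 phenotypic ratio.
Total ratio parts = 16. Expected numbers out of 124:
  black short-haired: 124 × 9/16 = 69.75
  black long-haired: 124 × 3/16 = 23.25
  brown short-haired: 124 × 3/16 = 23.25
  brown long-haired: 124 × 1/16 = 7.75
χ² = Σ (O − E)² / E
  black short-haired: (70 − 69.75)² / 69.75 = 0.0009
  black long-haired: (23 − 23.25)² / 23.25 = 0.0027
  brown short-haired: (24 − 23.25)² / 23.25 = 0.0242
  brown long-haired: (7 − 7.75)² / 7.75 = 0.0726
χ² = 0.0009 + 0.0027 + 0.0242 + 0.0726 = 0.1004 ≈ 0.100
Degrees of freedom = 4 − 1 = 3; critical value at α = 0.05 is 7.815.
Since 0.100 < 7.815, we fail to reject the null hypothesis — the data are consistent with the 9:3:3:1 ratio.

0.100; consistent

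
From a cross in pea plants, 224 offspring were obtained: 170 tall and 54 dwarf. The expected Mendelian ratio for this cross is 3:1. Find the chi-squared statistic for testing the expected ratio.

0.095

The 3:1 ratio has 4 parts, so with N = 224 the expected counts are:
  tall: 224 × 3/4 = 168
  dwarf: 224 × 1/4 = 56
χ² = Σ (O − E)² / E
  tall: (170 − 168)² / 168 = 0.0238
  dwarf: (54 − 56)² / 56 = 0.0714
χ² = 0.0238 + 0.0714 = 0.0952 ≈ 0.095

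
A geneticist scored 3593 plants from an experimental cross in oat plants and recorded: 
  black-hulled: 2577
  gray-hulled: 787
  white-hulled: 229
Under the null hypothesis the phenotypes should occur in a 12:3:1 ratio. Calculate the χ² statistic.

Under the 12:3:1 hypothesis (Σ ratio = 16, N = 3593):
  black-hulled: 3593 × 12/16 = 2694.75
  gray-hulled: 3593 × 3/16 = 673.6875
  white-hulled: 3593 × 1/16 = 224.5625
χ² = Σ (O − E)² / E
  black-hulled: (2577 − 2694.75)² / 2694.75 = 5.1452
  gray-hulled: (787 − 673.6875)² / 673.6875 = 19.0589
  white-hulled: (229 − 224.5625)² / 224.5625 = 0.0877
χ² = 5.1452 + 19.0589 + 0.0877 = 24.2918 ≈ 24.292

24.292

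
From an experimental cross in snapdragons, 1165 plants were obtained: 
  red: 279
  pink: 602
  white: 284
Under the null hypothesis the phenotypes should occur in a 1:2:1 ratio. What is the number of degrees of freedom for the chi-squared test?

A goodness-of-fit test with 3 phenotype classes has df = 3 − 1 = 2.

2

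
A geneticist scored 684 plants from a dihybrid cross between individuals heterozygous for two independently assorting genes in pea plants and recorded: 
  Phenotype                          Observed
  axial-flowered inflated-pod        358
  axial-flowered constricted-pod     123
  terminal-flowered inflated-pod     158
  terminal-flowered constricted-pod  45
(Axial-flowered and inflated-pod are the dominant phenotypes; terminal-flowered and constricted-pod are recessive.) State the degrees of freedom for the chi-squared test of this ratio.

A dihybrid F₂ with independent assortment and complete dominance at both loci gives a 9:3:3:1 phenotypic ratio.
A goodness-of-fit test with 4 phenotype classes has df = 4 − 1 = 3.

3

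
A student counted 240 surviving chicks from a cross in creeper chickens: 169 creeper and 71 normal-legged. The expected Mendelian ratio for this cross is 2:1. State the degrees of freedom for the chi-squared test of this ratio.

A goodness-of-fit test with 2 phenotype classes has df = 2 − 1 = 1.

1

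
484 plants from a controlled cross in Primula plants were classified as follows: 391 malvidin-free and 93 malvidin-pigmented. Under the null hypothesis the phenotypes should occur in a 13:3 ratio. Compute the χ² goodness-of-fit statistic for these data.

0.069

Under the 13:3 hypothesis (Σ ratio = 16, N = 484):
  malvidin-free: 484 × 13/16 = 393.25
  malvidin-pigmented: 484 × 3/16 = 90.75
χ² = Σ (O − E)² / E
  malvidin-free: (391 − 393.25)² / 393.25 = 0.0129
  malvidin-pigmented: (93 − 90.75)² / 90.75 = 0.0558
χ² = 0.0129 + 0.0558 = 0.0687 ≈ 0.069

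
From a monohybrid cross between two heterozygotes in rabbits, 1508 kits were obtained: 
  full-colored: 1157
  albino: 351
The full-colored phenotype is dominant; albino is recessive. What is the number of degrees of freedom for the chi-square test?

1

For a monohybrid cross between heterozygotes with complete dominance, the expected phenotypic ratio is 3:1.
A goodness-of-fit test with 2 phenotype classes has df = 2 − 1 = 1.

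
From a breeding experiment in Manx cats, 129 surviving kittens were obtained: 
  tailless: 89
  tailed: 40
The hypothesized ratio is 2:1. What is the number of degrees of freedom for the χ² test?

A goodness-of-fit test with 2 phenotype classes has df = 2 − 1 = 1.

1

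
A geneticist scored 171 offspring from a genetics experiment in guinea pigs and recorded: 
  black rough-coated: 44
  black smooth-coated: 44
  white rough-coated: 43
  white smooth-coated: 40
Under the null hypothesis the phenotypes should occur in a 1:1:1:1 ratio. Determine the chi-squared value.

0.251

Expected counts for N = 171 under a 1:1:1:1 ratio (total parts = 4):
  black rough-coated: 171 × 1/4 = 42.75
  black smooth-coated: 171 × 1/4 = 42.75
  white rough-coated: 171 × 1/4 = 42.75
  white smooth-coated: 171 × 1/4 = 42.75
χ² = Σ (O − E)² / E
  black rough-coated: (44 − 42.75)² / 42.75 = 0.0365
  black smooth-coated: (44 − 42.75)² / 42.75 = 0.0365
  white rough-coated: (43 − 42.75)² / 42.75 = 0.0015
  white smooth-coated: (40 − 42.75)² / 42.75 = 0.1769
χ² = 0.0365 + 0.0365 + 0.0015 + 0.1769 = 0.2514 ≈ 0.251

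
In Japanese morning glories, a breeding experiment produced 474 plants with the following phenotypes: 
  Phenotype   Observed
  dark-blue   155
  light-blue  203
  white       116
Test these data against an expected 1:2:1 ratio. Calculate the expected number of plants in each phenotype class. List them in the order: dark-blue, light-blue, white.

Under the 1:2:1 hypothesis (Σ ratio = 4, N = 474):
  dark-blue: 474 × 1/4 = 118.5
  light-blue: 474 × 2/4 = 237
  white: 474 × 1/4 = 118.5

118.5, 237, 118.5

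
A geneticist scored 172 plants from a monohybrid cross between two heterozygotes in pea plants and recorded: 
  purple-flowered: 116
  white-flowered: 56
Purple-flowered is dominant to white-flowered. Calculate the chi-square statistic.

5.240

For a monohybrid cross between heterozygotes with complete dominance, the expected phenotypic ratio is 3:1.
The 3:1 ratio has 4 parts, so with N = 172 the expected counts are:
  purple-flowered: 172 × 3/4 = 129
  white-flowered: 172 × 1/4 = 43
χ² = Σ (O − E)² / E
  purple-flowered: (116 − 129)² / 129 = 1.3101
  white-flowered: (56 − 43)² / 43 = 3.9302
χ² = 1.3101 + 3.9302 = 5.2403 ≈ 5.240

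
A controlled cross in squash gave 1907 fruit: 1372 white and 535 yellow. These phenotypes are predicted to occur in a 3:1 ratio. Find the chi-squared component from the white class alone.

2.372

Expected counts for N = 1907 under a 3:1 ratio (total parts = 4):
  white: 1907 × 3/4 = 1430.25
  yellow: 1907 × 1/4 = 476.75
Contribution of white: (1372 − 1430.25)² / 1430.25 = 2.3724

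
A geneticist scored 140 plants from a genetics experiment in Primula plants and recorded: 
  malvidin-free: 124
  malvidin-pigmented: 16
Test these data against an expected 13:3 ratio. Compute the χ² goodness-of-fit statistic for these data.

The 13:3 ratio has 16 parts, so with N = 140 the expected counts are:
  malvidin-free: 140 × 13/16 = 113.75
  malvidin-pigmented: 140 × 3/16 = 26.25
χ² = Σ (O − E)² / E
  malvidin-free: (124 − 113.75)² / 113.75 = 0.9236
  malvidin-pigmented: (16 − 26.25)² / 26.25 = 4.0024
χ² = 0.9236 + 4.0024 = 4.926

4.926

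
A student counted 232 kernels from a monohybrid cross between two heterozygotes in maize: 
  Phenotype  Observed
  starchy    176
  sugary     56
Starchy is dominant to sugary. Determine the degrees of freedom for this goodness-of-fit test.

1

For a monohybrid cross between heterozygotes with complete dominance, the expected phenotypic ratio is 3:1.
A goodness-of-fit test with 2 phenotype classes has df = 2 − 1 = 1.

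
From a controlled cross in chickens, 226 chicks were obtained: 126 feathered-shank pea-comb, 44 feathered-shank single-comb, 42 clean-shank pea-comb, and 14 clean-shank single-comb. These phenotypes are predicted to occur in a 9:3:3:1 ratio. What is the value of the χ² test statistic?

The 9:3:3:1 ratio has 16 parts, so with N = 226 the expected counts are:
  feathered-shank pea-comb: 226 × 9/16 = 127.125
  feathered-shank single-comb: 226 × 3/16 = 42.375
  clean-shank pea-comb: 226 × 3/16 = 42.375
  clean-shank single-comb: 226 × 1/16 = 14.125
χ² = Σ (O − E)² / E
  feathered-shank pea-comb: (126 − 127.125)² / 127.125 = 0.0100
  feathered-shank single-comb: (44 − 42.375)² / 42.375 = 0.0623
  clean-shank pea-comb: (42 − 42.375)² / 42.375 = 0.0033
  clean-shank single-comb: (14 − 14.125)² / 14.125 = 0.0011
χ² = 0.0100 + 0.0623 + 0.0033 + 0.0011 = 0.0767 ≈ 0.077

0.077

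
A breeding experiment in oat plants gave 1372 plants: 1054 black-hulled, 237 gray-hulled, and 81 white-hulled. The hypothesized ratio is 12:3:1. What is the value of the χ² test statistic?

2.465

Under the 12:3:1 hypothesis (Σ ratio = 16, N = 1372):
  black-hulled: 1372 × 12/16 = 1029
  gray-hulled: 1372 × 3/16 = 257.25
  white-hulled: 1372 × 1/16 = 85.75
χ² = Σ (O − E)² / E
  black-hulled: (1054 − 1029)² / 1029 = 0.6074
  gray-hulled: (237 − 257.25)² / 257.25 = 1.5940
  white-hulled: (81 − 85.75)² / 85.75 = 0.2631
χ² = 0.6074 + 1.5940 + 0.2631 = 2.4645 ≈ 2.465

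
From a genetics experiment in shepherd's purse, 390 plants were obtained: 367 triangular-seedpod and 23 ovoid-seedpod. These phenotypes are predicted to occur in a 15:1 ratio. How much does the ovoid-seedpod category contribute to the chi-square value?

0.078

Expected counts for N = 390 under a 15:1 ratio (total parts = 16):
  triangular-seedpod: 390 × 15/16 = 365.625
  ovoid-seedpod: 390 × 1/16 = 24.375
Contribution of ovoid-seedpod: (23 − 24.375)² / 24.375 = 0.0776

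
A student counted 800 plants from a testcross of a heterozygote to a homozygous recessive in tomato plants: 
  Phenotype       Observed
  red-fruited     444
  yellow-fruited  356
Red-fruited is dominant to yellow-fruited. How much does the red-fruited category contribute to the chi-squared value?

4.840

A testcross of a heterozygote (Aa × aa) gives a 1:1 phenotypic ratio.
Expected counts for N = 800 under a 1:1 ratio (total parts = 2):
  red-fruited: 800 × 1/2 = 400
  yellow-fruited: 800 × 1/2 = 400
Contribution of red-fruited: (444 − 400)² / 400 = 4.8400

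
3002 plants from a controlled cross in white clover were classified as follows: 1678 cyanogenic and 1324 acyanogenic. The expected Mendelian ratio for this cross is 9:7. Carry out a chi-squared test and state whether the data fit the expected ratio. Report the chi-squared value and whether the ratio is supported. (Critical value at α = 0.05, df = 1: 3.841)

0.153; consistent

Expected counts for N = 3002 under a 9:7 ratio (total parts = 16):
  cyanogenic: 3002 × 9/16 = 1688.625
  acyanogenic: 3002 × 7/16 = 1313.375
χ² = Σ (O − E)² / E
  cyanogenic: (1678 − 1688.625)² / 1688.625 = 0.0669
  acyanogenic: (1324 − 1313.375)² / 1313.375 = 0.0860
χ² = 0.0669 + 0.0860 = 0.1529 ≈ 0.153
Degrees of freedom = 2 − 1 = 1; critical value at α = 0.05 is 3.841.
Since 0.153 < 3.841, we fail to reject the null hypothesis — the data are consistent with the 9:7 ratio.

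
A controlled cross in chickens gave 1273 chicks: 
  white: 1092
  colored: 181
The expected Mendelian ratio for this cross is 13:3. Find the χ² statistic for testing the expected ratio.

The 13:3 ratio has 16 parts, so with N = 1273 the expected counts are:
  white: 1273 × 13/16 = 1034.3125
  colored: 1273 × 3/16 = 238.6875
χ² = Σ (O − E)² / E
  white: (1092 − 1034.3125)² / 1034.3125 = 3.2174
  colored: (181 − 238.6875)² / 238.6875 = 13.9423
χ² = 3.2174 + 13.9423 = 17.1597 ≈ 17.160

17.160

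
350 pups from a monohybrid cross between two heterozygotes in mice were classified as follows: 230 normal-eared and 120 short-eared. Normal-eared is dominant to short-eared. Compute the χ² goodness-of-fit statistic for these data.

16.095

For a monohybrid cross between heterozygotes with complete dominance, the expected phenotypic ratio is 3:1.
Total ratio parts = 4. Expected numbers out of 350:
  normal-eared: 350 × 3/4 = 262.5
  short-eared: 350 × 1/4 = 87.5
χ² = Σ (O − E)² / E
  normal-eared: (230 − 262.5)² / 262.5 = 4.0238
  short-eared: (120 − 87.5)² / 87.5 = 12.0714
χ² = 4.0238 + 12.0714 = 16.0952 ≈ 16.095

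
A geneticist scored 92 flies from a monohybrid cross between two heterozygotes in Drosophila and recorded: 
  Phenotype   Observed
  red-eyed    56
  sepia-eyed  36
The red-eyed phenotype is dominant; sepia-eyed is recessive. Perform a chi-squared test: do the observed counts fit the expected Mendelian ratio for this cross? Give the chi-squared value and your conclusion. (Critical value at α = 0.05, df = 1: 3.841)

For a monohybrid cross between heterozygotes with complete dominance, the expected phenotypic ratio is 3:1.
The 3:1 ratio has 4 parts, so with N = 92 the expected counts are:
  red-eyed: 92 × 3/4 = 69
  sepia-eyed: 92 × 1/4 = 23
χ² = Σ (O − E)² / E
  red-eyed: (56 − 69)² / 69 = 2.4493
  sepia-eyed: (36 − 23)² / 23 = 7.3478
χ² = 2.4493 + 7.3478 = 9.7971 ≈ 9.797
Degrees of freedom = 2 − 1 = 1; critical value at α = 0.05 is 3.841.
Since 9.797 > 3.841, we reject the null hypothesis — the data do not fit the 3:1 ratio.

9.797; not consistent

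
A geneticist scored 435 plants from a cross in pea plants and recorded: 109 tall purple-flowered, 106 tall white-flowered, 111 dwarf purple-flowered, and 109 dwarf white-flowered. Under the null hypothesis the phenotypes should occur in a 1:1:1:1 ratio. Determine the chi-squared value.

0.117

Under the 1:1:1:1 hypothesis (Σ ratio = 4, N = 435):
  tall purple-flowered: 435 × 1/4 = 108.75
  tall white-flowered: 435 × 1/4 = 108.75
  dwarf purple-flowered: 435 × 1/4 = 108.75
  dwarf white-flowered: 435 × 1/4 = 108.75
χ² = Σ (O − E)² / E
  tall purple-flowered: (109 − 108.75)² / 108.75 = 0.0006
  tall white-flowered: (106 − 108.75)² / 108.75 = 0.0695
  dwarf purple-flowered: (111 − 108.75)² / 108.75 = 0.0466
  dwarf white-flowered: (109 − 108.75)² / 108.75 = 0.0006
χ² = 0.0006 + 0.0695 + 0.0466 + 0.0006 = 0.1173 ≈ 0.117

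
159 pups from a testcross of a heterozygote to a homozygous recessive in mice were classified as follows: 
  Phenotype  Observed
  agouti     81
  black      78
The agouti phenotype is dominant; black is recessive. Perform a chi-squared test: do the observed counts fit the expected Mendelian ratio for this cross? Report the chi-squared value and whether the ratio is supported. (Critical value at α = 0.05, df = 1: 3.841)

A testcross of a heterozygote (Aa × aa) gives a 1:1 phenotypic ratio.
The 1:1 ratio has 2 parts, so with N = 159 the expected counts are:
  agouti: 159 × 1/2 = 79.5
  black: 159 × 1/2 = 79.5
χ² = Σ (O − E)² / E
  agouti: (81 − 79.5)² / 79.5 = 0.0283
  black: (78 − 79.5)² / 79.5 = 0.0283
χ² = 0.0283 + 0.0283 = 0.0566 ≈ 0.057
Degrees of freedom = 2 − 1 = 1; critical value at α = 0.05 is 3.841.
Since 0.057 < 3.841, we fail to reject the null hypothesis — the data are consistent with the 1:1 ratio.

0.057; consistent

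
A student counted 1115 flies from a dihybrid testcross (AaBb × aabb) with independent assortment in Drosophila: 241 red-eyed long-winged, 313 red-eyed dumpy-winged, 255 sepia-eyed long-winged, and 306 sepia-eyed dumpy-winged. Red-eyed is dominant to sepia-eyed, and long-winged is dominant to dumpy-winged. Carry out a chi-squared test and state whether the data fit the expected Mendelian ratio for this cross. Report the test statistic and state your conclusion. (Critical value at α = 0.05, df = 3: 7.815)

14.008; not consistent

A dihybrid testcross with independent assortment gives a 1:1:1:1 ratio.
Under the 1:1:1:1 hypothesis (Σ ratio = 4, N = 1115):
  red-eyed long-winged: 1115 × 1/4 = 278.75
  red-eyed dumpy-winged: 1115 × 1/4 = 278.75
  sepia-eyed long-winged: 1115 × 1/4 = 278.75
  sepia-eyed dumpy-winged: 1115 × 1/4 = 278.75
χ² = Σ (O − E)² / E
  red-eyed long-winged: (241 − 278.75)² / 278.75 = 5.1123
  red-eyed dumpy-winged: (313 − 278.75)² / 278.75 = 4.2083
  sepia-eyed long-winged: (255 − 278.75)² / 278.75 = 2.0235
  sepia-eyed dumpy-winged: (306 − 278.75)² / 278.75 = 2.6639
χ² = 5.1123 + 4.2083 + 2.0235 + 2.6639 = 14.008
Degrees of freedom = 4 − 1 = 3; critical value at α = 0.05 is 7.815.
Since 14.008 > 7.815, we reject the null hypothesis — the data do not fit the 1:1:1:1 ratio.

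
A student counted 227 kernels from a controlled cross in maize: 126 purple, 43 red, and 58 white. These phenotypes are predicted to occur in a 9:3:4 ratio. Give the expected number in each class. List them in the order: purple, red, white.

Expected counts for N = 227 under a 9:3:4 ratio (total parts = 16):
  purple: 227 × 9/16 = 127.6875
  red: 227 × 3/16 = 42.5625
  white: 227 × 4/16 = 56.75

127.6875, 42.5625, 56.75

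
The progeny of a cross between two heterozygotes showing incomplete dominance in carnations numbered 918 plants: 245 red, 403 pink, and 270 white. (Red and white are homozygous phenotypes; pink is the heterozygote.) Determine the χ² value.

15.026

With incomplete dominance, a heterozygote × heterozygote cross gives a 1:2:1 phenotypic ratio.
Expected counts for N = 918 under a 1:2:1 ratio (total parts = 4):
  red: 918 × 1/4 = 229.5
  pink: 918 × 2/4 = 459
  white: 918 × 1/4 = 229.5
χ² = Σ (O − E)² / E
  red: (245 − 229.5)² / 229.5 = 1.0468
  pink: (403 − 459)² / 459 = 6.8322
  white: (270 − 229.5)² / 229.5 = 7.1471
χ² = 1.0468 + 6.8322 + 7.1471 = 15.0261 ≈ 15.026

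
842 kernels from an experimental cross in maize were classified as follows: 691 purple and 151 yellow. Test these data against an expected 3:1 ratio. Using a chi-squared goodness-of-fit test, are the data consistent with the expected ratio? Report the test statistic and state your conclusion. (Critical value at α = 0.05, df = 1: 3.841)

The 3:1 ratio has 4 parts, so with N = 842 the expected counts are:
  purple: 842 × 3/4 = 631.5
  yellow: 842 × 1/4 = 210.5
χ² = Σ (O − E)² / E
  purple: (691 − 631.5)² / 631.5 = 5.6061
  yellow: (151 − 210.5)² / 210.5 = 16.8183
χ² = 5.6061 + 16.8183 = 22.4244 ≈ 22.424
Degrees of freedom = 2 − 1 = 1; critical value at α = 0.05 is 3.841.
Since 22.424 > 3.841, we reject the null hypothesis — the data do not fit the 3:1 ratio.

22.424; not consistent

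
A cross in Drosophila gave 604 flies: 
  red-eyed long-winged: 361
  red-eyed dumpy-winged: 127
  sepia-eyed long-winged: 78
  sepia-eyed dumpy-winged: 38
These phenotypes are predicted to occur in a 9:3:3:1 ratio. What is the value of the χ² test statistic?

Total ratio parts = 16. Expected numbers out of 604:
  red-eyed long-winged: 604 × 9/16 = 339.75
  red-eyed dumpy-winged: 604 × 3/16 = 113.25
  sepia-eyed long-winged: 604 × 3/16 = 113.25
  sepia-eyed dumpy-winged: 604 × 1/16 = 37.75
χ² = Σ (O − E)² / E
  red-eyed long-winged: (361 − 339.75)² / 339.75 = 1.3291
  red-eyed dumpy-winged: (127 − 113.25)² / 113.25 = 1.6694
  sepia-eyed long-winged: (78 − 113.25)² / 113.25 = 10.9719
  sepia-eyed dumpy-winged: (38 − 37.75)² / 37.75 = 0.0017
χ² = 1.3291 + 1.6694 + 10.9719 + 0.0017 = 13.9721 ≈ 13.972

13.972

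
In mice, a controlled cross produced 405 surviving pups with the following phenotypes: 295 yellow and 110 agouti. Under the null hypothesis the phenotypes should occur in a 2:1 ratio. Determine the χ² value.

6.944

The 2:1 ratio has 3 parts, so with N = 405 the expected counts are:
  yellow: 405 × 2/3 = 270
  agouti: 405 × 1/3 = 135
χ² = Σ (O − E)² / E
  yellow: (295 − 270)² / 270 = 2.3148
  agouti: (110 − 135)² / 135 = 4.6296
χ² = 2.3148 + 4.6296 = 6.9444 ≈ 6.944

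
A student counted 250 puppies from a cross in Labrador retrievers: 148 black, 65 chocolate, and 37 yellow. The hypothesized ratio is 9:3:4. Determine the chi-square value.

Under the 9:3:4 hypothesis (Σ ratio = 16, N = 250):
  black: 250 × 9/16 = 140.625
  chocolate: 250 × 3/16 = 46.875
  yellow: 250 × 4/16 = 62.5
χ² = Σ (O − E)² / E
  black: (148 − 140.625)² / 140.625 = 0.3868
  chocolate: (65 − 46.875)² / 46.875 = 7.0083
  yellow: (37 − 62.5)² / 62.5 = 10.4040
χ² = 0.3868 + 7.0083 + 10.4040 = 17.7991 ≈ 17.799

17.799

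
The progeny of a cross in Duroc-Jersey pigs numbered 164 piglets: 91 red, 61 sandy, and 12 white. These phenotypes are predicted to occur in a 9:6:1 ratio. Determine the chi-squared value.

0.320

Under the 9:6:1 hypothesis (Σ ratio = 16, N = 164):
  red: 164 × 9/16 = 92.25
  sandy: 164 × 6/16 = 61.5
  white: 164 × 1/16 = 10.25
χ² = Σ (O − E)² / E
  red: (91 − 92.25)² / 92.25 = 0.0169
  sandy: (61 − 61.5)² / 61.5 = 0.0041
  white: (12 − 10.25)² / 10.25 = 0.2988
χ² = 0.0169 + 0.0041 + 0.2988 = 0.3198 ≈ 0.320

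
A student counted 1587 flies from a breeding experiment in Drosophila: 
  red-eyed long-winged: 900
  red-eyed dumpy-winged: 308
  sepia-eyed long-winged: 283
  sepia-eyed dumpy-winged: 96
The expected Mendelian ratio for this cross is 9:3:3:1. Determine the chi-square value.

1.241

Expected counts for N = 1587 under a 9:3:3:1 ratio (total parts = 16):
  red-eyed long-winged: 1587 × 9/16 = 892.6875
  red-eyed dumpy-winged: 1587 × 3/16 = 297.5625
  sepia-eyed long-winged: 1587 × 3/16 = 297.5625
  sepia-eyed dumpy-winged: 1587 × 1/16 = 99.1875
χ² = Σ (O − E)² / E
  red-eyed long-winged: (900 − 892.6875)² / 892.6875 = 0.0599
  red-eyed dumpy-winged: (308 − 297.5625)² / 297.5625 = 0.3661
  sepia-eyed long-winged: (283 − 297.5625)² / 297.5625 = 0.7127
  sepia-eyed dumpy-winged: (96 − 99.1875)² / 99.1875 = 0.1024
χ² = 0.0599 + 0.3661 + 0.7127 + 0.1024 = 1.2411 ≈ 1.241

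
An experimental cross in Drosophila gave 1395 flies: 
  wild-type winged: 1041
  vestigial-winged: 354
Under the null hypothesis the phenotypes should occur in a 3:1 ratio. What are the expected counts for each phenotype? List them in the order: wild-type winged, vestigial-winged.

Under the 3:1 hypothesis (Σ ratio = 4, N = 1395):
  wild-type winged: 1395 × 3/4 = 1046.25
  vestigial-winged: 1395 × 1/4 = 348.75

1046.25, 348.75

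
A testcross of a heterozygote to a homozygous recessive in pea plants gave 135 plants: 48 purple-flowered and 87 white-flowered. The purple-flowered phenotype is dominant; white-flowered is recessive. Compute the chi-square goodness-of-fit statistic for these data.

11.267

A testcross of a heterozygote (Aa × aa) gives a 1:1 phenotypic ratio.
Expected counts for N = 135 under a 1:1 ratio (total parts = 2):
  purple-flowered: 135 × 1/2 = 67.5
  white-flowered: 135 × 1/2 = 67.5
χ² = Σ (O − E)² / E
  purple-flowered: (48 − 67.5)² / 67.5 = 5.6333
  white-flowered: (87 − 67.5)² / 67.5 = 5.6333
χ² = 5.6333 + 5.6333 = 11.2666 ≈ 11.267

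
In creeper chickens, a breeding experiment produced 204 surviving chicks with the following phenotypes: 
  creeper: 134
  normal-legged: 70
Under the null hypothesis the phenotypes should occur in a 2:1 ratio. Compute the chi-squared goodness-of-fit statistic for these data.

Under the 2:1 hypothesis (Σ ratio = 3, N = 204):
  creeper: 204 × 2/3 = 136
  normal-legged: 204 × 1/3 = 68
χ² = Σ (O − E)² / E
  creeper: (134 − 136)² / 136 = 0.0294
  normal-legged: (70 − 68)² / 68 = 0.0588
χ² = 0.0294 + 0.0588 = 0.0882 ≈ 0.088

0.088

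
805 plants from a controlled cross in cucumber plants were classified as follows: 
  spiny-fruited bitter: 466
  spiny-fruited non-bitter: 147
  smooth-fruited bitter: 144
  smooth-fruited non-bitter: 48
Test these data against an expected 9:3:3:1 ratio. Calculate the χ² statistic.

The 9:3:3:1 ratio has 16 parts, so with N = 805 the expected counts are:
  spiny-fruited bitter: 805 × 9/16 = 452.8125
  spiny-fruited non-bitter: 805 × 3/16 = 150.9375
  smooth-fruited bitter: 805 × 3/16 = 150.9375
  smooth-fruited non-bitter: 805 × 1/16 = 50.3125
χ² = Σ (O − E)² / E
  spiny-fruited bitter: (466 − 452.8125)² / 452.8125 = 0.3841
  spiny-fruited non-bitter: (147 − 150.9375)² / 150.9375 = 0.1027
  smooth-fruited bitter: (144 − 150.9375)² / 150.9375 = 0.3189
  smooth-fruited non-bitter: (48 − 50.3125)² / 50.3125 = 0.1063
χ² = 0.3841 + 0.1027 + 0.3189 + 0.1063 = 0.912

0.912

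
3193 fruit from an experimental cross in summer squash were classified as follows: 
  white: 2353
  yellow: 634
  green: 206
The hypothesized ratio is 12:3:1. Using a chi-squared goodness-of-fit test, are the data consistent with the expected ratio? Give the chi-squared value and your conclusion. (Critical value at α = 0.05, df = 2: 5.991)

3.018; consistent

Under the 12:3:1 hypothesis (Σ ratio = 16, N = 3193):
  white: 3193 × 12/16 = 2394.75
  yellow: 3193 × 3/16 = 598.6875
  green: 3193 × 1/16 = 199.5625
χ² = Σ (O − E)² / E
  white: (2353 − 2394.75)² / 2394.75 = 0.7279
  yellow: (634 − 598.6875)² / 598.6875 = 2.0828
  green: (206 − 199.5625)² / 199.5625 = 0.2077
χ² = 0.7279 + 2.0828 + 0.2077 = 3.0184 ≈ 3.018
Degrees of freedom = 3 − 1 = 2; critical value at α = 0.05 is 5.991.
Since 3.018 < 5.991, we fail to reject the null hypothesis — the data are consistent with the 12:3:1 ratio.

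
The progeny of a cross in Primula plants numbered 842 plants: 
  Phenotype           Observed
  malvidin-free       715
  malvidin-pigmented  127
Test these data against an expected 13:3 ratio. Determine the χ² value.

7.432

Under the 13:3 hypothesis (Σ ratio = 16, N = 842):
  malvidin-free: 842 × 13/16 = 684.125
  malvidin-pigmented: 842 × 3/16 = 157.875
χ² = Σ (O − E)² / E
  malvidin-free: (715 − 684.125)² / 684.125 = 1.3934
  malvidin-pigmented: (127 − 157.875)² / 157.875 = 6.0381
χ² = 1.3934 + 6.0381 = 7.4315 ≈ 7.432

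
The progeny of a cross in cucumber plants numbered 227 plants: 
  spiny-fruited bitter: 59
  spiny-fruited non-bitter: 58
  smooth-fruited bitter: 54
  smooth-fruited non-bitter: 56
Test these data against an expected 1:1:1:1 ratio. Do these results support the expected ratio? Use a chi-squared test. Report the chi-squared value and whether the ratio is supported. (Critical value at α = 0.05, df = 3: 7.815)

Total ratio parts = 4. Expected numbers out of 227:
  spiny-fruited bitter: 227 × 1/4 = 56.75
  spiny-fruited non-bitter: 227 × 1/4 = 56.75
  smooth-fruited bitter: 227 × 1/4 = 56.75
  smooth-fruited non-bitter: 227 × 1/4 = 56.75
χ² = Σ (O − E)² / E
  spiny-fruited bitter: (59 − 56.75)² / 56.75 = 0.0892
  spiny-fruited non-bitter: (58 − 56.75)² / 56.75 = 0.0275
  smooth-fruited bitter: (54 − 56.75)² / 56.75 = 0.1333
  smooth-fruited non-bitter: (56 − 56.75)² / 56.75 = 0.0099
χ² = 0.0892 + 0.0275 + 0.1333 + 0.0099 = 0.2599 ≈ 0.260
Degrees of freedom = 4 − 1 = 3; critical value at α = 0.05 is 7.815.
Since 0.260 < 7.815, we fail to reject the null hypothesis — the data are consistent with the 1:1:1:1 ratio.

0.260; consistent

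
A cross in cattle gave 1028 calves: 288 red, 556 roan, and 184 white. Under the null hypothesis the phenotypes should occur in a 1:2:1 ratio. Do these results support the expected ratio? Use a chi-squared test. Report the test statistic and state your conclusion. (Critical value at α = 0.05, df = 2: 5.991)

27.907; not consistent

Total ratio parts = 4. Expected numbers out of 1028:
  red: 1028 × 1/4 = 257
  roan: 1028 × 2/4 = 514
  white: 1028 × 1/4 = 257
χ² = Σ (O − E)² / E
  red: (288 − 257)² / 257 = 3.7393
  roan: (556 − 514)² / 514 = 3.4319
  white: (184 − 257)² / 257 = 20.7354
χ² = 3.7393 + 3.4319 + 20.7354 = 27.9066 ≈ 27.907
Degrees of freedom = 3 − 1 = 2; critical value at α = 0.05 is 5.991.
Since 27.907 > 5.991, we reject the null hypothesis — the data do not fit the 1:2:1 ratio.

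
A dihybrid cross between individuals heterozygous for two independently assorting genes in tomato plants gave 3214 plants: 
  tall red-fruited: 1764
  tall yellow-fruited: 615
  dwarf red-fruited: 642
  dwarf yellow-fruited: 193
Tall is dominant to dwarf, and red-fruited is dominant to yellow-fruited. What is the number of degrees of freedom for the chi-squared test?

A dihybrid F₂ with independent assortment and complete dominance at both loci gives a 9:3:3:1 phenotypic ratio.
A goodness-of-fit test with 4 phenotype classes has df = 4 − 1 = 3.

3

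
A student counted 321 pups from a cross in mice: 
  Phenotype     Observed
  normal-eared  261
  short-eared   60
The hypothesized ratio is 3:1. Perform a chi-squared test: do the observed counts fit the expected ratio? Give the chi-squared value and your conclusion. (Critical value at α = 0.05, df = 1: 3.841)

6.813; not consistent

Total ratio parts = 4. Expected numbers out of 321:
  normal-eared: 321 × 3/4 = 240.75
  short-eared: 321 × 1/4 = 80.25
χ² = Σ (O − E)² / E
  normal-eared: (261 − 240.75)² / 240.75 = 1.7033
  short-eared: (60 − 80.25)² / 80.25 = 5.1098
χ² = 1.7033 + 5.1098 = 6.8131 ≈ 6.813
Degrees of freedom = 2 − 1 = 1; critical value at α = 0.05 is 3.841.
Since 6.813 > 3.841, we reject the null hypothesis — the data do not fit the 3:1 ratio.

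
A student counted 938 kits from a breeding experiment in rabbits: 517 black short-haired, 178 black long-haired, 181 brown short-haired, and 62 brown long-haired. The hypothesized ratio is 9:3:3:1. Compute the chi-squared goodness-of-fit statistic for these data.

0.583

Total ratio parts = 16. Expected numbers out of 938:
  black short-haired: 938 × 9/16 = 527.625
  black long-haired: 938 × 3/16 = 175.875
  brown short-haired: 938 × 3/16 = 175.875
  brown long-haired: 938 × 1/16 = 58.625
χ² = Σ (O − E)² / E
  black short-haired: (517 − 527.625)² / 527.625 = 0.2140
  black long-haired: (178 − 175.875)² / 175.875 = 0.0257
  brown short-haired: (181 − 175.875)² / 175.875 = 0.1493
  brown long-haired: (62 − 58.625)² / 58.625 = 0.1943
χ² = 0.2140 + 0.0257 + 0.1493 + 0.1943 = 0.5833 ≈ 0.583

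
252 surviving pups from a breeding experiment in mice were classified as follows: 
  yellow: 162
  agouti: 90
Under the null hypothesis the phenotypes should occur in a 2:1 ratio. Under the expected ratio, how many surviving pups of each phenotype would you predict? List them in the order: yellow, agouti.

The 2:1 ratio has 3 parts, so with N = 252 the expected counts are:
  yellow: 252 × 2/3 = 168
  agouti: 252 × 1/3 = 84

168, 84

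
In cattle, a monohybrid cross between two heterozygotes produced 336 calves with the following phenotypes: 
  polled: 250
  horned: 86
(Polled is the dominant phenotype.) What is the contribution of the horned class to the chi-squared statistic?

0.048

For a monohybrid cross between heterozygotes with complete dominance, the expected phenotypic ratio is 3:1.
Total ratio parts = 4. Expected numbers out of 336:
  polled: 336 × 3/4 = 252
  horned: 336 × 1/4 = 84
Contribution of horned: (86 − 84)² / 84 = 0.0476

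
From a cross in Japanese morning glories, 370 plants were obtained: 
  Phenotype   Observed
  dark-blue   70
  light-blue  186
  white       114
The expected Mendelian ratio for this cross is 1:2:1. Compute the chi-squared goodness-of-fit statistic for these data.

10.476

Under the 1:2:1 hypothesis (Σ ratio = 4, N = 370):
  dark-blue: 370 × 1/4 = 92.5
  light-blue: 370 × 2/4 = 185
  white: 370 × 1/4 = 92.5
χ² = Σ (O − E)² / E
  dark-blue: (70 − 92.5)² / 92.5 = 5.4730
  light-blue: (186 − 185)² / 185 = 0.0054
  white: (114 − 92.5)² / 92.5 = 4.9973
χ² = 5.4730 + 0.0054 + 4.9973 = 10.4757 ≈ 10.476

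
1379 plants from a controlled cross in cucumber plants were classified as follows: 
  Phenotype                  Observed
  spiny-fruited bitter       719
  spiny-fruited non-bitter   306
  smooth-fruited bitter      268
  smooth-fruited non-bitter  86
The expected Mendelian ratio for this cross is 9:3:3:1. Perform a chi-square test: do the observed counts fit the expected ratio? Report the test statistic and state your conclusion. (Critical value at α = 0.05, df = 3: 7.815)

13.191; not consistent

Under the 9:3:3:1 hypothesis (Σ ratio = 16, N = 1379):
  spiny-fruited bitter: 1379 × 9/16 = 775.6875
  spiny-fruited non-bitter: 1379 × 3/16 = 258.5625
  smooth-fruited bitter: 1379 × 3/16 = 258.5625
  smooth-fruited non-bitter: 1379 × 1/16 = 86.1875
χ² = Σ (O − E)² / E
  spiny-fruited bitter: (719 − 775.6875)² / 775.6875 = 4.1427
  spiny-fruited non-bitter: (306 − 258.5625)² / 258.5625 = 8.7032
  smooth-fruited bitter: (268 − 258.5625)² / 258.5625 = 0.3445
  smooth-fruited non-bitter: (86 − 86.1875)² / 86.1875 = 0.0004
χ² = 4.1427 + 8.7032 + 0.3445 + 0.0004 = 13.1908 ≈ 13.191
Degrees of freedom = 4 − 1 = 3; critical value at α = 0.05 is 7.815.
Since 13.191 > 7.815, we reject the null hypothesis — the data do not fit the 9:3:3:1 ratio.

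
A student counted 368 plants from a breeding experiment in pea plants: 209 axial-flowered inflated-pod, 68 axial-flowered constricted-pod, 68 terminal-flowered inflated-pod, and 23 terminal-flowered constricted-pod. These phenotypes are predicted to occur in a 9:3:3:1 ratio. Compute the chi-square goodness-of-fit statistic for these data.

Total ratio parts = 16. Expected numbers out of 368:
  axial-flowered inflated-pod: 368 × 9/16 = 207
  axial-flowered constricted-pod: 368 × 3/16 = 69
  terminal-flowered inflated-pod: 368 × 3/16 = 69
  terminal-flowered constricted-pod: 368 × 1/16 = 23
χ² = Σ (O − E)² / E
  axial-flowered inflated-pod: (209 − 207)² / 207 = 0.0193
  axial-flowered constricted-pod: (68 − 69)² / 69 = 0.0145
  terminal-flowered inflated-pod: (68 − 69)² / 69 = 0.0145
  terminal-flowered constricted-pod: (23 − 23)² / 23 = 0.0000
χ² = 0.0193 + 0.0145 + 0.0145 + 0.0000 = 0.0483 ≈ 0.048

0.048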